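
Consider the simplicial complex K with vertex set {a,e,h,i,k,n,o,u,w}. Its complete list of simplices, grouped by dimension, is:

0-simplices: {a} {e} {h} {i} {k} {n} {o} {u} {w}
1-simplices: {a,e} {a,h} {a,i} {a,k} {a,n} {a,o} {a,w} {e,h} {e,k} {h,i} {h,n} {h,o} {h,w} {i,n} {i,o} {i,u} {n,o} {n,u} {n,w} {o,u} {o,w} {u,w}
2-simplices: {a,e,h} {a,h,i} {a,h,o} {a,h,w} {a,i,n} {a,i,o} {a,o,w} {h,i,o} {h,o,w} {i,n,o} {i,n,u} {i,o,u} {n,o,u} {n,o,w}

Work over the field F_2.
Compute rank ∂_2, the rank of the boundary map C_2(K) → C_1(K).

n_0=9 n_1=22 n_2=14  [Z2]
∂1: piv[ae,ah,ai,ak,an,ao,aw,iu] rk=8  ker:eh,ek,hi,hn,ho,hw,in,io,no,nu,nw,ou,ow,uw
∂2: piv[aeh,ahi,aho,ahw,ain,aio,aow,ino,inu,iou,now] rk=11  ker:hio,how,nou
rk∂_2=11

rank∂_2=11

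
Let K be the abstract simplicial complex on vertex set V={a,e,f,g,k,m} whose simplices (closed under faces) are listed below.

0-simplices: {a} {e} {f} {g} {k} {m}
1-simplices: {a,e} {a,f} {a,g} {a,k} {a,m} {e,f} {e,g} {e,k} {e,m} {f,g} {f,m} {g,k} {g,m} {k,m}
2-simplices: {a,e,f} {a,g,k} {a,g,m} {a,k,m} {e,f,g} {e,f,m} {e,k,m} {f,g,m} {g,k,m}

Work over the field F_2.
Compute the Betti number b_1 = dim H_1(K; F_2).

b_1=1

n_0=6 n_1=14 n_2=9  [Z2]
∂1: piv[ae,af,ag,ak,am] rk=5  ker:ef,eg,ek,em,fg,fm,gk,gm,km
∂2: piv[aef,agk,agm,akm,efg,efm,ekm,fgm] rk=8  ker:gkm
b_1=(14−5)−8=1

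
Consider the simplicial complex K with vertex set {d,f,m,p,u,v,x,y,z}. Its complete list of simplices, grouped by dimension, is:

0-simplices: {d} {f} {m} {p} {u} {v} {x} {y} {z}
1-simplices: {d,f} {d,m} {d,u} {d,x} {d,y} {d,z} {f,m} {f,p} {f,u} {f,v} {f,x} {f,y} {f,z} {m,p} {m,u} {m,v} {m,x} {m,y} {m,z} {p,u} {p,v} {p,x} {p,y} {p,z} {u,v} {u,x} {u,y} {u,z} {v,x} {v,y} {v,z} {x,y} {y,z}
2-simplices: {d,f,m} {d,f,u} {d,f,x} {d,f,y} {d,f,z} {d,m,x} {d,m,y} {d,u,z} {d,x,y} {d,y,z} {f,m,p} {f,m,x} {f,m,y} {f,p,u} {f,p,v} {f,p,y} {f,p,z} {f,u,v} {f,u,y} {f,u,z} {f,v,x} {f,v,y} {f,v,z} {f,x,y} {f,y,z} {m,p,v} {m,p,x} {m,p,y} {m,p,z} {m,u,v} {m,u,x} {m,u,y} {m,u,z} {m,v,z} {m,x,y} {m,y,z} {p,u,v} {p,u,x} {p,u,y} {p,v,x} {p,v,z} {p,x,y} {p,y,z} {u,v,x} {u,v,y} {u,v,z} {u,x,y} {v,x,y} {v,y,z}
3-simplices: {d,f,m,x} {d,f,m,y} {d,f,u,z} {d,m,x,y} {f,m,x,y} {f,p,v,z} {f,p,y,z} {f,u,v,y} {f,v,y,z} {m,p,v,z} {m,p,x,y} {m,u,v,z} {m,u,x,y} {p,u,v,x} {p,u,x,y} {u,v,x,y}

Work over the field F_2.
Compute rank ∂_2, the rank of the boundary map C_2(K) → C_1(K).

rank∂_2=25

n_0=9 n_1=33 n_2=49 n_3=16  [Z2]
∂1: piv[df,dm,du,dx,dy,dz,fp,fv] rk=8  ker:fm,fu,fx,fy,fz,mp,mu,mv,mx,my,mz,pu,pv,px,py,pz,uv,ux,uy,uz,vx,vy,vz,xy,yz
∂2: piv[dfm,dfu,dfx,dfy,dfz,dmx,dmy,duz,dxy,dyz,fmp,fpu,fpv,fpy,fpz,fuv,fuy,fvx,fvy,fvz,mpv,mpx,mpz,muv,mux] rk=25  ker:fmx,fmy,fuz,fxy,fyz,mpy,muy,muz,mvz,mxy,myz,puv,pux,puy,pvx,pvz,pxy,pyz,uvx,uvy,uvz,uxy,vxy,vyz
∂3: piv[dfmx,dfmy,dfuz,dmxy,fmxy,fpvz,fpyz,fuvy,fvyz,mpvz,mpxy,muvz,muxy,puvx,puxy,uvxy] rk=16
rk∂_2=25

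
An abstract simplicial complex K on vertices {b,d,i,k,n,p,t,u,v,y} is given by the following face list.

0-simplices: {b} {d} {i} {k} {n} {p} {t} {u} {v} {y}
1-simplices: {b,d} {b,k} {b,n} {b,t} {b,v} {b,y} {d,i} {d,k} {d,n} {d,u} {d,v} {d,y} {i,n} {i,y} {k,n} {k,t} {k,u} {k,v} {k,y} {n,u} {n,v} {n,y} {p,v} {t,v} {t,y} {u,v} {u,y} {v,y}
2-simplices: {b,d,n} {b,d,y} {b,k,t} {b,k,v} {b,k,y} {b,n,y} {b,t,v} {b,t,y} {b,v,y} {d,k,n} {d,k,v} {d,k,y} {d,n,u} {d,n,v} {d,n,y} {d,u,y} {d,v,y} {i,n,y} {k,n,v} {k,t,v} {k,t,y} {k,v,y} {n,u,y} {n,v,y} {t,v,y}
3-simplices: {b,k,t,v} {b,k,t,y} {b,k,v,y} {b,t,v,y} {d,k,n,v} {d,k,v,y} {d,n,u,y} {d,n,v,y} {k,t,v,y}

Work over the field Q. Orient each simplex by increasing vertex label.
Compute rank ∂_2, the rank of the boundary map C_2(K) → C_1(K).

rank∂_2=16

n_0=10 n_1=28 n_2=25 n_3=9  [Q]
∂1: piv[bd,bk,bn,bt,bv,by,di,du,pv] rk=9  ker:dk,dn,dv,dy,in,iy,kn,kt,ku,kv,ky,nu,nv,ny,tv,ty,uv,uy,vy
∂2: piv[bdn,bdy,bkt,bkv,bky,bny,btv,bty,bvy,dkn,dkv,dky,dnu,dnv,duy,iny] rk=16  ker:dny,dvy,knv,ktv,kty,kvy,nuy,nvy,tvy
∂3: piv[bktv,bkty,bkvy,btvy,dknv,dkvy,dnuy,dnvy] rk=8  ker:ktvy
rk∂_2=16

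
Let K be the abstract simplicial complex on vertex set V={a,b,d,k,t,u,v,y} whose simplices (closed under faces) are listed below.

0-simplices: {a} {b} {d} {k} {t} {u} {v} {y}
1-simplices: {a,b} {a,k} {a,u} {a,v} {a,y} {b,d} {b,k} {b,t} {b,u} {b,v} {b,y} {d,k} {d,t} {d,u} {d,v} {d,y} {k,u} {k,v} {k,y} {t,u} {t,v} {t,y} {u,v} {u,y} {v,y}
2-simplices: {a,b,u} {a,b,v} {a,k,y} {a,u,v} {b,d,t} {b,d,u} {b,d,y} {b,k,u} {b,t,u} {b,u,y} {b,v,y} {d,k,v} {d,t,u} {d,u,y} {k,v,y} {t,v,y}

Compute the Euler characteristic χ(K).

n_0=8 n_1=25 n_2=16
χ=+8−25+16=-1

χ(K)=-1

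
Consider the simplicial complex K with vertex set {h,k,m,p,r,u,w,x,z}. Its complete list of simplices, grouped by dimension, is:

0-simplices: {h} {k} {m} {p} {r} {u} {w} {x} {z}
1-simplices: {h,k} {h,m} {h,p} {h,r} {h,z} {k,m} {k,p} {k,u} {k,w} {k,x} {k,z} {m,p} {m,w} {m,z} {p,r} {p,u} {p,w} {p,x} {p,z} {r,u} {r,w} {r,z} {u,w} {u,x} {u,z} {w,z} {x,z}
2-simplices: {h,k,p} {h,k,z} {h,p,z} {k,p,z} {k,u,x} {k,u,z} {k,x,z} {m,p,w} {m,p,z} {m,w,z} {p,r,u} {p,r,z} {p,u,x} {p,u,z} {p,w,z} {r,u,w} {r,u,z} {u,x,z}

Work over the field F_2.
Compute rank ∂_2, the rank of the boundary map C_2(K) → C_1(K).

rank∂_2=14

n_0=9 n_1=27 n_2=18  [Z2]
∂1: piv[hk,hm,hp,hr,hz,ku,kw,kx] rk=8  ker:km,kp,kz,mp,mw,mz,pr,pu,pw,px,pz,ru,rw,rz,uw,ux,uz,wz,xz
∂2: piv[hkp,hkz,hpz,kux,kuz,kxz,mpw,mpz,mwz,pru,prz,pux,puz,ruw] rk=14  ker:kpz,pwz,ruz,uxz
rk∂_2=14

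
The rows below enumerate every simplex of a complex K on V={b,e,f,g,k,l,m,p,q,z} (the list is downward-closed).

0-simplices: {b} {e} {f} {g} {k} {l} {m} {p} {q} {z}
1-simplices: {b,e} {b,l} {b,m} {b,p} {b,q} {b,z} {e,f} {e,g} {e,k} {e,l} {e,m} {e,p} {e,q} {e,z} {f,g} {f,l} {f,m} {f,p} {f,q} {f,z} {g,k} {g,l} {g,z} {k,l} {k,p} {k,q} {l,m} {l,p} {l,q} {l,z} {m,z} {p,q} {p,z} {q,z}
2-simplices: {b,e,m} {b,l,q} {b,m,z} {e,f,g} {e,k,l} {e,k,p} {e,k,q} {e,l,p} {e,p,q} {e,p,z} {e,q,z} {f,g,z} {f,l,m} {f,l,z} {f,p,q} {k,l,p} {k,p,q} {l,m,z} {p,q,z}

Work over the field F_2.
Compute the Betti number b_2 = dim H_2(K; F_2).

n_0=10 n_1=34 n_2=19  [Z2]
∂1: piv[be,bl,bm,bp,bq,bz,ef,eg,ek] rk=9  ker:el,em,ep,eq,ez,fg,fl,fm,fp,fq,fz,gk,gl,gz,kl,kp,kq,lm,lp,lq,lz,mz,pq,pz,qz
∂2: piv[bem,blq,bmz,efg,ekl,ekp,ekq,elp,epq,epz,eqz,fgz,flm,flz,fpq,lmz] rk=16  ker:klp,kpq,pqz
b_2=(19−16)−0=3

b_2=3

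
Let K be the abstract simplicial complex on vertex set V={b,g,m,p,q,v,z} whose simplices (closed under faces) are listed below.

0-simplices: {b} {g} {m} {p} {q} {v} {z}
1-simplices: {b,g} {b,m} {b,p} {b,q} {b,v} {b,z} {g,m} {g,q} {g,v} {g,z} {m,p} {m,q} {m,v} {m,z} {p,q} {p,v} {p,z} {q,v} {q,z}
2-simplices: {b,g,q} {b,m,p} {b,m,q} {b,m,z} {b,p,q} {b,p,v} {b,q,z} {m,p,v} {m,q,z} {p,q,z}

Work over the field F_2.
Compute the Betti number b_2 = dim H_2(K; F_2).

n_0=7 n_1=19 n_2=10  [Z2]
∂1: piv[bg,bm,bp,bq,bv,bz] rk=6  ker:gm,gq,gv,gz,mp,mq,mv,mz,pq,pv,pz,qv,qz
∂2: piv[bgq,bmp,bmq,bmz,bpq,bpv,bqz,mpv,pqz] rk=9  ker:mqz
b_2=(10−9)−0=1

b_2=1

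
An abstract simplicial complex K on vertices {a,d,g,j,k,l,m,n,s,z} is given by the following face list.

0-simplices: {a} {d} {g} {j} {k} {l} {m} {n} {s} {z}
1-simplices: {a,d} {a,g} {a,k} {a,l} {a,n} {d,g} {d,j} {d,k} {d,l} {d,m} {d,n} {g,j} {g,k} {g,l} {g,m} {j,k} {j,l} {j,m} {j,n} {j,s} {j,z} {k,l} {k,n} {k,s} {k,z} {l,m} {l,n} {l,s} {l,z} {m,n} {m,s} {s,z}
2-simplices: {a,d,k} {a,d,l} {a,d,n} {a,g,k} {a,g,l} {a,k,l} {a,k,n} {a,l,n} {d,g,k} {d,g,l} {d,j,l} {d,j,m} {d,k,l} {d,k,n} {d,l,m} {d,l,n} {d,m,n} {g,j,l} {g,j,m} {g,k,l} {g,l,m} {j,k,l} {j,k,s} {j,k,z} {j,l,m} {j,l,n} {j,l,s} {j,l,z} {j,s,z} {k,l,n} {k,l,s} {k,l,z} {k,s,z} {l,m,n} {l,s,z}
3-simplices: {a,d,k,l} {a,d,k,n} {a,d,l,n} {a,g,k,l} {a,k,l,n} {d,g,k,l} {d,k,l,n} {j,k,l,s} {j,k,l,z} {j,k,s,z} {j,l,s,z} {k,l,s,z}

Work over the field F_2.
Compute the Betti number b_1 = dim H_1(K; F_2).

b_1=1

n_0=10 n_1=32 n_2=35 n_3=12  [Z2]
∂1: piv[ad,ag,ak,al,an,dj,dm,js,jz] rk=9  ker:dg,dk,dl,dn,gj,gk,gl,gm,jk,jl,jm,jn,kl,kn,ks,kz,lm,ln,ls,lz,mn,ms,sz
∂2: piv[adk,adl,adn,agk,agl,akl,akn,aln,dgk,djl,djm,dlm,dmn,gjl,gjm,jkl,jks,jkz,jln,jls,jlz,jsz] rk=22  ker:dgl,dkl,dkn,dln,gkl,glm,jlm,kln,kls,klz,ksz,lmn,lsz
∂3: piv[adkl,adkn,adln,agkl,akln,dgkl,jkls,jklz,jksz,jlsz] rk=10  ker:dkln,klsz
b_1=(32−9)−22=1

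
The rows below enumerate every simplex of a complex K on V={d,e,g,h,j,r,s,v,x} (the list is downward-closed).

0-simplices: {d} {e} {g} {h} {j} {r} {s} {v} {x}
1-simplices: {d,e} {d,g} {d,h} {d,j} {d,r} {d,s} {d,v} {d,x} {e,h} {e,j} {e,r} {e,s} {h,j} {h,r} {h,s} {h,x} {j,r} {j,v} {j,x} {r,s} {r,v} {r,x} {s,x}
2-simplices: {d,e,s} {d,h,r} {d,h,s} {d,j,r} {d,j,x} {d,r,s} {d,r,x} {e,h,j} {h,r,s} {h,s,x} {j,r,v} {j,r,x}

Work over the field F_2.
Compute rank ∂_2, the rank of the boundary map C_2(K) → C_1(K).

n_0=9 n_1=23 n_2=12  [Z2]
∂1: piv[de,dg,dh,dj,dr,ds,dv,dx] rk=8  ker:eh,ej,er,es,hj,hr,hs,hx,jr,jv,jx,rs,rv,rx,sx
∂2: piv[des,dhr,dhs,djr,djx,drs,drx,ehj,hsx,jrv] rk=10  ker:hrs,jrx
rk∂_2=10

rank∂_2=10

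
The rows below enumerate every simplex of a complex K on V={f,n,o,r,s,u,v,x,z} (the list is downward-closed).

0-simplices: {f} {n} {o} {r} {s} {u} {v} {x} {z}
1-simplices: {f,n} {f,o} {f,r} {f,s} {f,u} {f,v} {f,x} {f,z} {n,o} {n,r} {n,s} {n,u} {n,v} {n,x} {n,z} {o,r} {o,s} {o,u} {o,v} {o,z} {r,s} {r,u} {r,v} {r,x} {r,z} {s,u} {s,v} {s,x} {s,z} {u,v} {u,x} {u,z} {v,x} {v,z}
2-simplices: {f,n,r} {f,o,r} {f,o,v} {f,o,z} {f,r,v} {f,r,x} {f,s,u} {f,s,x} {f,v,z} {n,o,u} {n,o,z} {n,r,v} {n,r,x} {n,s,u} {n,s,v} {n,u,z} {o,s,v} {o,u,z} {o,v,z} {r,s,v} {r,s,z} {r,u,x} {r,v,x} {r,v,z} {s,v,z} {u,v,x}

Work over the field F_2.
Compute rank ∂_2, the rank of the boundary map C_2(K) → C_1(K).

rank∂_2=23

n_0=9 n_1=34 n_2=26  [Z2]
∂1: piv[fn,fo,fr,fs,fu,fv,fx,fz] rk=8  ker:no,nr,ns,nu,nv,nx,nz,or,os,ou,ov,oz,rs,ru,rv,rx,rz,su,sv,sx,sz,uv,ux,uz,vx,vz
∂2: piv[fnr,for,fov,foz,frv,frx,fsu,fsx,fvz,nou,noz,nrv,nrx,nsu,nsv,nuz,osv,rsv,rsz,rux,rvx,rvz,uvx] rk=23  ker:ouz,ovz,svz
rk∂_2=23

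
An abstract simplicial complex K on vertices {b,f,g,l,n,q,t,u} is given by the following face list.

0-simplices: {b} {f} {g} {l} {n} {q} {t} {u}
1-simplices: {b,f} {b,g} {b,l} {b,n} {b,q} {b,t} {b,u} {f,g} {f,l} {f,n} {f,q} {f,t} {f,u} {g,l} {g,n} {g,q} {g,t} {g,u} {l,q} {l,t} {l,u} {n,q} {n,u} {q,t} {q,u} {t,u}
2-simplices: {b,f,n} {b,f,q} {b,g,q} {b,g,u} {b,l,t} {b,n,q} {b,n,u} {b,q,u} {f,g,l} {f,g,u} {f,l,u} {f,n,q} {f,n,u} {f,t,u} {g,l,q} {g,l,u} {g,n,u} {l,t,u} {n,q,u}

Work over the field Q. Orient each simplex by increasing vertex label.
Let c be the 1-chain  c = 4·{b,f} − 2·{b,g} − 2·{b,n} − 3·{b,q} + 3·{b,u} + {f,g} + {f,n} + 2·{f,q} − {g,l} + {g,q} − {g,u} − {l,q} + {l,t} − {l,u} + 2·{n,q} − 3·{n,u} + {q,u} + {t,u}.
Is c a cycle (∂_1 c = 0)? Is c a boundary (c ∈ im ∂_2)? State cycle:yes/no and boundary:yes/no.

cycle:yes boundary:yes

n_0=8 n_1=26 n_2=19  [Q]
∂1: piv[bf,bg,bl,bn,bq,bt,bu] rk=7  ker:fg,fl,fn,fq,ft,fu,gl,gn,gq,gt,gu,lq,lt,lu,nq,nu,qt,qu,tu
∂2: piv[bfn,bfq,bgq,bgu,blt,bnq,bnu,bqu,fgl,fgu,flu,fnu,ftu,glq,gnu,ltu] rk=16  ker:fnq,glu,nqu
∂1c = 0
c vs im∂2: reduces to 0 ⇒ boundary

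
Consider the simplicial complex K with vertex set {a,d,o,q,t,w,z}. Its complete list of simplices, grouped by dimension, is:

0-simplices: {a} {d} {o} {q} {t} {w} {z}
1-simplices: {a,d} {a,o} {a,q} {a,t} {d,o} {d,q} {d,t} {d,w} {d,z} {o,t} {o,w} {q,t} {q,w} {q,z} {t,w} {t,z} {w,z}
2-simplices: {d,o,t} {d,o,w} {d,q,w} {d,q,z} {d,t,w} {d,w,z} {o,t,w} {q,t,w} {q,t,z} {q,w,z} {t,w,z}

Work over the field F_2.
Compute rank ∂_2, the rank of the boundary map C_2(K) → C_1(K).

rank∂_2=8

n_0=7 n_1=17 n_2=11  [Z2]
∂1: piv[ad,ao,aq,at,dw,dz] rk=6  ker:do,dq,dt,ot,ow,qt,qw,qz,tw,tz,wz
∂2: piv[dot,dow,dqw,dqz,dtw,dwz,qtw,qtz] rk=8  ker:otw,qwz,twz
rk∂_2=8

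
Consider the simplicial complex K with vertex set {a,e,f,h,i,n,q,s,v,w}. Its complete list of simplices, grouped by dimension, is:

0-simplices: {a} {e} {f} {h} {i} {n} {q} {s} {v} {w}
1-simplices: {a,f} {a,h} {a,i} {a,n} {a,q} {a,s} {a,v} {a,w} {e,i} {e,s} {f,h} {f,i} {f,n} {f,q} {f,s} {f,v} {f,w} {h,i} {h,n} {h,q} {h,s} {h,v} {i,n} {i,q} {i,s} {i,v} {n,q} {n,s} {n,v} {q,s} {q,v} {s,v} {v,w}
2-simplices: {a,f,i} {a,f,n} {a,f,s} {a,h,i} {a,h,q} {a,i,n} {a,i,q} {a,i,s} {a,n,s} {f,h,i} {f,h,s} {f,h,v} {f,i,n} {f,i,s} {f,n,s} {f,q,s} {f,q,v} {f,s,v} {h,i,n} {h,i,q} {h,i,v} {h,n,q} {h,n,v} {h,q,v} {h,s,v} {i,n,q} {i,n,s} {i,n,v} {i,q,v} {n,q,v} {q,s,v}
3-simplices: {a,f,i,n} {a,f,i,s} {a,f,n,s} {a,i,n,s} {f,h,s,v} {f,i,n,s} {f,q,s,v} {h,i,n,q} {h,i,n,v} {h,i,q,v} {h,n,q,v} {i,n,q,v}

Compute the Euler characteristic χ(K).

n_0=10 n_1=33 n_2=31 n_3=12
χ=+10−33+31−12=-4

χ(K)=-4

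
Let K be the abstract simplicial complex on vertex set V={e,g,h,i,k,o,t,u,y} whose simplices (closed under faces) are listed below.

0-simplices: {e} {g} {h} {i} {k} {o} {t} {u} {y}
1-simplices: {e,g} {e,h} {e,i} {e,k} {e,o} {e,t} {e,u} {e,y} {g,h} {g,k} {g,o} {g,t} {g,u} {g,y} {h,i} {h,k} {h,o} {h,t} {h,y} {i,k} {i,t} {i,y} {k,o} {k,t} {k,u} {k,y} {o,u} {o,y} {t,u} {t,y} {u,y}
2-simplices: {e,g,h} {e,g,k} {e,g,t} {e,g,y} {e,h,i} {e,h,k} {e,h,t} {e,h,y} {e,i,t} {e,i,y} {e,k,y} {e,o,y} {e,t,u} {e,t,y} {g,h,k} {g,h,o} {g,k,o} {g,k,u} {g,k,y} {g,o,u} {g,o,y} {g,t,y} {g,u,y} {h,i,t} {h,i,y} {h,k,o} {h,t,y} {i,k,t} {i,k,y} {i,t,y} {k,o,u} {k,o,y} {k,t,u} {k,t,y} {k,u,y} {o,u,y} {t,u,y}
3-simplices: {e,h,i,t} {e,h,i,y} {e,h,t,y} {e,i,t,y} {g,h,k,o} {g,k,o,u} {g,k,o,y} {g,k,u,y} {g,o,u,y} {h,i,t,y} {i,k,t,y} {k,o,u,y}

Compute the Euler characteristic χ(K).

n_0=9 n_1=31 n_2=37 n_3=12
χ=+9−31+37−12=3

χ(K)=3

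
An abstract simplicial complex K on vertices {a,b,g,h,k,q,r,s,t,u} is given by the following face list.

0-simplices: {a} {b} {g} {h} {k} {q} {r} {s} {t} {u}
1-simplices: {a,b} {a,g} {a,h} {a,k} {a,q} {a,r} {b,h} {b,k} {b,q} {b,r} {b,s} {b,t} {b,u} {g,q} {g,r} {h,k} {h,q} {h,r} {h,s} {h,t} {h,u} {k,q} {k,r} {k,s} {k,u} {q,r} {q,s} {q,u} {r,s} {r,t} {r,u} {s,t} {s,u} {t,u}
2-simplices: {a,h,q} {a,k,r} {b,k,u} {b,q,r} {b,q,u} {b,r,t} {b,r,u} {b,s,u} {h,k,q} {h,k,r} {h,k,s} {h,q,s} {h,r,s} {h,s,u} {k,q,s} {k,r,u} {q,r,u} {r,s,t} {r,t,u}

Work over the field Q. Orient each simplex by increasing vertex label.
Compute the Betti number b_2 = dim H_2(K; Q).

n_0=10 n_1=34 n_2=19  [Q]
∂1: piv[ab,ag,ah,ak,aq,ar,bs,bt,bu] rk=9  ker:bh,bk,bq,br,gq,gr,hk,hq,hr,hs,ht,hu,kq,kr,ks,ku,qr,qs,qu,rs,rt,ru,st,su,tu
∂2: piv[ahq,akr,bku,bqr,bqu,brt,bru,bsu,hkq,hkr,hks,hqs,hrs,hsu,kru,rst,rtu] rk=17  ker:kqs,qru
b_2=(19−17)−0=2

b_2=2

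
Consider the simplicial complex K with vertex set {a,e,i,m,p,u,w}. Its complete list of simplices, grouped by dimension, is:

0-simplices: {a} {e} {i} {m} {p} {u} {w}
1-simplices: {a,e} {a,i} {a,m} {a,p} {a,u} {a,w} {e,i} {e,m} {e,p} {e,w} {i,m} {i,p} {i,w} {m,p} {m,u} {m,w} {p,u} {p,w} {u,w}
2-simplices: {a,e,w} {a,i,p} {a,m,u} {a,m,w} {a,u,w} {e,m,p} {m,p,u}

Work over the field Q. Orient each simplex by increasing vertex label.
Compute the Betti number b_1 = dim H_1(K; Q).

b_1=6

n_0=7 n_1=19 n_2=7  [Q]
∂1: piv[ae,ai,am,ap,au,aw] rk=6  ker:ei,em,ep,ew,im,ip,iw,mp,mu,mw,pu,pw,uw
∂2: piv[aew,aip,amu,amw,auw,emp,mpu] rk=7
b_1=(19−6)−7=6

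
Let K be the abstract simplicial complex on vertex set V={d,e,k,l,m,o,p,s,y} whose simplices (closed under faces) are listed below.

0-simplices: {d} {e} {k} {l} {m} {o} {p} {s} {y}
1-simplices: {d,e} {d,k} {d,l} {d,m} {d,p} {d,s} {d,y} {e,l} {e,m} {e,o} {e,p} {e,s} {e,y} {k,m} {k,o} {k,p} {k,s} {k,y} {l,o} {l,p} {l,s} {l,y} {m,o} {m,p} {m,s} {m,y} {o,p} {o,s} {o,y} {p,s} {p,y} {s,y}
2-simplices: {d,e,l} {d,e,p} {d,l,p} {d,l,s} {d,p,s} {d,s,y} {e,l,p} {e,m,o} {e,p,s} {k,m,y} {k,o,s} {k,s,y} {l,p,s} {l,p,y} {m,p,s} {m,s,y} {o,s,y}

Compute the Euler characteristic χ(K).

χ(K)=-6

n_0=9 n_1=32 n_2=17
χ=+9−32+17=-6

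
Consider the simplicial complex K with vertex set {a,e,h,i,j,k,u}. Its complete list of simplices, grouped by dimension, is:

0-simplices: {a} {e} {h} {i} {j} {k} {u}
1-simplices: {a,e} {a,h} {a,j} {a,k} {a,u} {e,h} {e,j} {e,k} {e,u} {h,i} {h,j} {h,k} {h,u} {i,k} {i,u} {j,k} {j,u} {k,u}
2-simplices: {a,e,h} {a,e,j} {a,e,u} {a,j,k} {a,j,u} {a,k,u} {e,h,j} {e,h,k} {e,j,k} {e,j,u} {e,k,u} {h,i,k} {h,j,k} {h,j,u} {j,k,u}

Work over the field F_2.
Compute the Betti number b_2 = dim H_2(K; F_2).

n_0=7 n_1=18 n_2=15  [Z2]
∂1: piv[ae,ah,aj,ak,au,hi] rk=6  ker:eh,ej,ek,eu,hj,hk,hu,ik,iu,jk,ju,ku
∂2: piv[aeh,aej,aeu,ajk,aju,aku,ehj,ehk,ejk,hik,hju] rk=11  ker:eju,eku,hjk,jku
b_2=(15−11)−0=4

b_2=4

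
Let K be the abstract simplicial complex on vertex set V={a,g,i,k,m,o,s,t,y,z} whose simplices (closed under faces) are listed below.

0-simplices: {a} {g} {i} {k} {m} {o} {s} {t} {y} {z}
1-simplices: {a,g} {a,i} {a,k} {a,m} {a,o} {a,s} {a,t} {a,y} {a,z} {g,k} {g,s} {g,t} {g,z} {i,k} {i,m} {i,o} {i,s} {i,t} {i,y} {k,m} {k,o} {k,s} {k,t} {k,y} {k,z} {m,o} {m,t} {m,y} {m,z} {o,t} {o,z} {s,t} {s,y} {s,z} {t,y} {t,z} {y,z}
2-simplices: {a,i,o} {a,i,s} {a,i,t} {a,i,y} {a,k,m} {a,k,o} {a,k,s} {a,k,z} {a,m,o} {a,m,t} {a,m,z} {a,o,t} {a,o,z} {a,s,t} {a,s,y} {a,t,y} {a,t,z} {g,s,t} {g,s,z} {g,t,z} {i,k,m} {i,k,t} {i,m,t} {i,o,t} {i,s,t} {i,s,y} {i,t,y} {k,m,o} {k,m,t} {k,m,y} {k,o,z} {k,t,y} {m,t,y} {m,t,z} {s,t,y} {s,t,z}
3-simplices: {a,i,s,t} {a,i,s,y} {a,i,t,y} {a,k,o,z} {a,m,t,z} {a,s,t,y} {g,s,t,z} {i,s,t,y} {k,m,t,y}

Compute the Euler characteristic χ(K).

n_0=10 n_1=37 n_2=36 n_3=9
χ=+10−37+36−9=0

χ(K)=0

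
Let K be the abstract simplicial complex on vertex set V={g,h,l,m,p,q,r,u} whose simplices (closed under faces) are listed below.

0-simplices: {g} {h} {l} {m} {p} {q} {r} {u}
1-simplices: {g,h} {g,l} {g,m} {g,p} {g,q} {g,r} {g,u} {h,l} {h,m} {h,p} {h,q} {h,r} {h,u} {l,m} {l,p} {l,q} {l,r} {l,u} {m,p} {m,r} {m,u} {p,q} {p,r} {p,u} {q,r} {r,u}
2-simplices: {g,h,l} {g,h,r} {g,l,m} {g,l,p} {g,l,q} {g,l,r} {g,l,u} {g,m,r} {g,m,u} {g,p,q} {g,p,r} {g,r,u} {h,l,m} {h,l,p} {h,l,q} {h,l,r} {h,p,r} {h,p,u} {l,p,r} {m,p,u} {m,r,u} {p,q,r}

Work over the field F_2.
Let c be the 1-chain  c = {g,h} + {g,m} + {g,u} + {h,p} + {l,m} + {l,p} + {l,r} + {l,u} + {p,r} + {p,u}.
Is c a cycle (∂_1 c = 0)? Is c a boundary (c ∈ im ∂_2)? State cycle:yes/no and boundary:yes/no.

cycle:no boundary:no

n_0=8 n_1=26 n_2=22  [Z2]
∂1: piv[gh,gl,gm,gp,gq,gr,gu] rk=7  ker:hl,hm,hp,hq,hr,hu,lm,lp,lq,lr,lu,mp,mr,mu,pq,pr,pu,qr,ru
∂2: piv[ghl,ghr,glm,glp,glq,glr,glu,gmr,gmu,gpq,gpr,gru,hlm,hlp,hlq,hpu,mpu,pqr] rk=18  ker:hlr,hpr,lpr,mru
∂1c = {g} + {u}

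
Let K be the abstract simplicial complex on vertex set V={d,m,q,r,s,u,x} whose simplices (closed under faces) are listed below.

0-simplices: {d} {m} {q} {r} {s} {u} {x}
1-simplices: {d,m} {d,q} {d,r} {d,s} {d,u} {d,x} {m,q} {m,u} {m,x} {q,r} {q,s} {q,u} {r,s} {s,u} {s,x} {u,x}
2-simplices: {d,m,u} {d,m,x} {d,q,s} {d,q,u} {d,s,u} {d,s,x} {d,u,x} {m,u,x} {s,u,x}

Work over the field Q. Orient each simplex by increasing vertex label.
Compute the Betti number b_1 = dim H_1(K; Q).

b_1=3

n_0=7 n_1=16 n_2=9  [Q]
∂1: piv[dm,dq,dr,ds,du,dx] rk=6  ker:mq,mu,mx,qr,qs,qu,rs,su,sx,ux
∂2: piv[dmu,dmx,dqs,dqu,dsu,dsx,dux] rk=7  ker:mux,sux
b_1=(16−6)−7=3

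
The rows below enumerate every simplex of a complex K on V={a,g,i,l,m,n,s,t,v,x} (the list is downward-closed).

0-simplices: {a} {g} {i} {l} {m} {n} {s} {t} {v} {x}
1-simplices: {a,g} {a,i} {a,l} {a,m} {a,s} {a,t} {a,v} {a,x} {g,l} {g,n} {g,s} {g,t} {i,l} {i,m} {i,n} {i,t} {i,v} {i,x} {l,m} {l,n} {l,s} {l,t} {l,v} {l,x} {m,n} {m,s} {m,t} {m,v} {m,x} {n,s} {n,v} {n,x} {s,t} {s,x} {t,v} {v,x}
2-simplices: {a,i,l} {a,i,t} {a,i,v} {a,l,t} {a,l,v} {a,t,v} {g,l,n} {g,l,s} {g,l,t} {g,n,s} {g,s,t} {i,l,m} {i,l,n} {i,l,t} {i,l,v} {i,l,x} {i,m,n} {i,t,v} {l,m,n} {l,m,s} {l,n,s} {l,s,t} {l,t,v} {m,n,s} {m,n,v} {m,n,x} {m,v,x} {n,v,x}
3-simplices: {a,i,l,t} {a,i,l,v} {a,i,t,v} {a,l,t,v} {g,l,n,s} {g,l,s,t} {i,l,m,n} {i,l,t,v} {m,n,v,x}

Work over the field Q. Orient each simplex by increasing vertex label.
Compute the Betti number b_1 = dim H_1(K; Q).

b_1=8

n_0=10 n_1=36 n_2=28 n_3=9  [Q]
∂1: piv[ag,ai,al,am,as,at,av,ax,gn] rk=9  ker:gl,gs,gt,il,im,in,it,iv,ix,lm,ln,ls,lt,lv,lx,mn,ms,mt,mv,mx,ns,nv,nx,st,sx,tv,vx
∂2: piv[ail,ait,aiv,alt,alv,atv,gln,gls,glt,gns,gst,ilm,iln,ilx,imn,lms,mnv,mnx,mvx] rk=19  ker:ilt,ilv,itv,lmn,lns,lst,ltv,mns,nvx
∂3: piv[ailt,ailv,aitv,altv,glns,glst,ilmn,mnvx] rk=8  ker:iltv
b_1=(36−9)−19=8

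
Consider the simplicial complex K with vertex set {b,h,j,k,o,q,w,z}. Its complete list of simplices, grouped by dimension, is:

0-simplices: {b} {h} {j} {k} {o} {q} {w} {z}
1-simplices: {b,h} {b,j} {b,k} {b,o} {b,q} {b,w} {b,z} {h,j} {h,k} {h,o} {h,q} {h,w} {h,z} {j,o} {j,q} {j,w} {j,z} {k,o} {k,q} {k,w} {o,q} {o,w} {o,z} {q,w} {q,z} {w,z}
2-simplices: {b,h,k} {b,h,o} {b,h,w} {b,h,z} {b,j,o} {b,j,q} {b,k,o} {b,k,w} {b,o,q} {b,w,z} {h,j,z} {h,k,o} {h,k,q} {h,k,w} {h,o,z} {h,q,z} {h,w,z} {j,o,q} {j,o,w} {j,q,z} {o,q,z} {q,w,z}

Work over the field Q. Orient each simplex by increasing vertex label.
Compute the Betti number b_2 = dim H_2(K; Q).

b_2=4

n_0=8 n_1=26 n_2=22  [Q]
∂1: piv[bh,bj,bk,bo,bq,bw,bz] rk=7  ker:hj,hk,ho,hq,hw,hz,jo,jq,jw,jz,ko,kq,kw,oq,ow,oz,qw,qz,wz
∂2: piv[bhk,bho,bhw,bhz,bjo,bjq,bko,bkw,boq,bwz,hjz,hkq,hoz,hqz,jow,jqz,oqz,qwz] rk=18  ker:hko,hkw,hwz,joq
b_2=(22−18)−0=4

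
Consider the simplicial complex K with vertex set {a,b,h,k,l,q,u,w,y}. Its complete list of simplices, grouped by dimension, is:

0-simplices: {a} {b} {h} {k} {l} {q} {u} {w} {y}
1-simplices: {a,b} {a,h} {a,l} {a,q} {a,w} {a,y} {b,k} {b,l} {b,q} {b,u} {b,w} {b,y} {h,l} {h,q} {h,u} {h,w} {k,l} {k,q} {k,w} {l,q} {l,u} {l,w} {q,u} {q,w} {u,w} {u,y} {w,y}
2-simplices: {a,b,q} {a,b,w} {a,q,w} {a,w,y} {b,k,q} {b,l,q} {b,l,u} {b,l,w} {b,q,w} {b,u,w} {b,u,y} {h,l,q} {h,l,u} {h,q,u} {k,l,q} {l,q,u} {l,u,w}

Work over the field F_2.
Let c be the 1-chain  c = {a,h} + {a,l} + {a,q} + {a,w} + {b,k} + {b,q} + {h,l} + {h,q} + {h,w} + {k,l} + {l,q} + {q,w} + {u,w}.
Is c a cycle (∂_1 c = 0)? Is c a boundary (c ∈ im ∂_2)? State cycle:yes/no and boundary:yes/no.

n_0=9 n_1=27 n_2=17  [Z2]
∂1: piv[ab,ah,al,aq,aw,ay,bk,bu] rk=8  ker:bl,bq,bw,by,hl,hq,hu,hw,kl,kq,kw,lq,lu,lw,qu,qw,uw,uy,wy
∂2: piv[abq,abw,aqw,awy,bkq,blq,blu,blw,buw,buy,hlq,hlu,hqu,klq] rk=14  ker:bqw,lqu,luw
∂1c = {q} + {u}

cycle:no boundary:no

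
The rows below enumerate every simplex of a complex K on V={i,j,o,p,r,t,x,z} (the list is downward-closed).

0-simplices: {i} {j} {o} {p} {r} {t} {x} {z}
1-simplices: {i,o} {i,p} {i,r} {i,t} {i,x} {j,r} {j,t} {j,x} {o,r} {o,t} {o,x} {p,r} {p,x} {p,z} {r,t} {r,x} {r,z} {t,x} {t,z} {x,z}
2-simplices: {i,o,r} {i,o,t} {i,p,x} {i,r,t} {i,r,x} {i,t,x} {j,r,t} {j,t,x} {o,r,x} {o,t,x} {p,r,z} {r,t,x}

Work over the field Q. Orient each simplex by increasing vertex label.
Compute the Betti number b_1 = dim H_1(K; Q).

b_1=3

n_0=8 n_1=20 n_2=12  [Q]
∂1: piv[io,ip,ir,it,ix,jr,pz] rk=7  ker:jt,jx,or,ot,ox,pr,px,rt,rx,rz,tx,tz,xz
∂2: piv[ior,iot,ipx,irt,irx,itx,jrt,jtx,orx,prz] rk=10  ker:otx,rtx
b_1=(20−7)−10=3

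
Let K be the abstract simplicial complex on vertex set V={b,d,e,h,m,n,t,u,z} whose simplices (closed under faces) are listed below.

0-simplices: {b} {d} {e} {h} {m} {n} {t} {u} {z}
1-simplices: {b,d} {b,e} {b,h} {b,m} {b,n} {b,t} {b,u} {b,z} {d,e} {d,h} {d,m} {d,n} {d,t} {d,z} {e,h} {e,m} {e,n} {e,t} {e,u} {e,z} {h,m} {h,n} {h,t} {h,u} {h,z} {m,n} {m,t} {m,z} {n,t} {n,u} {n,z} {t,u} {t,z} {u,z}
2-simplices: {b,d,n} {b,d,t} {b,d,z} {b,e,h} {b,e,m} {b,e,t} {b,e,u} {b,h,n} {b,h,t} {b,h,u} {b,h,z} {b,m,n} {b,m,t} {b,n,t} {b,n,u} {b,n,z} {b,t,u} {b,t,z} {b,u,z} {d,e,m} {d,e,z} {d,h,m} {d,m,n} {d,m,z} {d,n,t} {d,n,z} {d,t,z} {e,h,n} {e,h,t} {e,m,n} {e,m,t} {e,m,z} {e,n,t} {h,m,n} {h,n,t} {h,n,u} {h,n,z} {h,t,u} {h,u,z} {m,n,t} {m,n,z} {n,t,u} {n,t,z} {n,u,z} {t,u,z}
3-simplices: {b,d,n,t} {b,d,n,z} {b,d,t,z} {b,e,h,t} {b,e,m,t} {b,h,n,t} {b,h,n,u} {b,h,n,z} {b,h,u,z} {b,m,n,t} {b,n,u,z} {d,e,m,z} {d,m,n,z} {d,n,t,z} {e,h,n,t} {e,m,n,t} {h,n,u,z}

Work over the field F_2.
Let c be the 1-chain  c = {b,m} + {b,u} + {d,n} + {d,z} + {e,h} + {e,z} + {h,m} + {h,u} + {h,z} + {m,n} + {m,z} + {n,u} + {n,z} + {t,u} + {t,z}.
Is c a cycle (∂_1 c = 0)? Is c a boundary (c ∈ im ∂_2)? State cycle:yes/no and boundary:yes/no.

cycle:yes boundary:yes

n_0=9 n_1=34 n_2=45 n_3=17  [Z2]
∂1: piv[bd,be,bh,bm,bn,bt,bu,bz] rk=8  ker:de,dh,dm,dn,dt,dz,eh,em,en,et,eu,ez,hm,hn,ht,hu,hz,mn,mt,mz,nt,nu,nz,tu,tz,uz
∂2: piv[bdn,bdt,bdz,beh,bem,bet,beu,bhn,bht,bhu,bhz,bmn,bmt,bnt,bnu,bnz,btu,btz,buz,dem,dez,dhm,dmn,dmz,ehn,hmn] rk=26  ker:dnt,dnz,dtz,eht,emn,emt,emz,ent,hnt,hnu,hnz,htu,huz,mnt,mnz,ntu,ntz,nuz,tuz
∂3: piv[bdnt,bdnz,bdtz,beht,bemt,bhnt,bhnu,bhnz,bhuz,bmnt,bnuz,demz,dmnz,dntz,ehnt,emnt] rk=16  ker:hnuz
∂1c = 0
c vs im∂2: reduces to 0 ⇒ boundary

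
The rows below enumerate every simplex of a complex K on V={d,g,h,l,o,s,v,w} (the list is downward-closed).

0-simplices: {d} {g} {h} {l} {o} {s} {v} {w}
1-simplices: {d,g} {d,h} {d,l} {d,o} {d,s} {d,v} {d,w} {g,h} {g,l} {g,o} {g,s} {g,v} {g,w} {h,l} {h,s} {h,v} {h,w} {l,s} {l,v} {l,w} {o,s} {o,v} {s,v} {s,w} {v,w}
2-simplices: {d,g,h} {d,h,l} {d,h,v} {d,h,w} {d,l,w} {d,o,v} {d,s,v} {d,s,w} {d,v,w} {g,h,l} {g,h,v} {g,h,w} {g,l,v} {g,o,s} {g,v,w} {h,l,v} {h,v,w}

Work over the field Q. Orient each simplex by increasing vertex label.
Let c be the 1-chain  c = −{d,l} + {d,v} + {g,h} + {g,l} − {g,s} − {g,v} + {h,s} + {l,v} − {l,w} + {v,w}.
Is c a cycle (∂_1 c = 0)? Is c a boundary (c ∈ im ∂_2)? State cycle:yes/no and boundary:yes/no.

n_0=8 n_1=25 n_2=17  [Q]
∂1: piv[dg,dh,dl,do,ds,dv,dw] rk=7  ker:gh,gl,go,gs,gv,gw,hl,hs,hv,hw,ls,lv,lw,os,ov,sv,sw,vw
∂2: piv[dgh,dhl,dhv,dhw,dlw,dov,dsv,dsw,dvw,ghl,ghv,ghw,glv,gos] rk=14  ker:gvw,hlv,hvw
∂1c = 0
c vs im∂2: residual ≠ 0 ⇒ not boundary

cycle:yes boundary:no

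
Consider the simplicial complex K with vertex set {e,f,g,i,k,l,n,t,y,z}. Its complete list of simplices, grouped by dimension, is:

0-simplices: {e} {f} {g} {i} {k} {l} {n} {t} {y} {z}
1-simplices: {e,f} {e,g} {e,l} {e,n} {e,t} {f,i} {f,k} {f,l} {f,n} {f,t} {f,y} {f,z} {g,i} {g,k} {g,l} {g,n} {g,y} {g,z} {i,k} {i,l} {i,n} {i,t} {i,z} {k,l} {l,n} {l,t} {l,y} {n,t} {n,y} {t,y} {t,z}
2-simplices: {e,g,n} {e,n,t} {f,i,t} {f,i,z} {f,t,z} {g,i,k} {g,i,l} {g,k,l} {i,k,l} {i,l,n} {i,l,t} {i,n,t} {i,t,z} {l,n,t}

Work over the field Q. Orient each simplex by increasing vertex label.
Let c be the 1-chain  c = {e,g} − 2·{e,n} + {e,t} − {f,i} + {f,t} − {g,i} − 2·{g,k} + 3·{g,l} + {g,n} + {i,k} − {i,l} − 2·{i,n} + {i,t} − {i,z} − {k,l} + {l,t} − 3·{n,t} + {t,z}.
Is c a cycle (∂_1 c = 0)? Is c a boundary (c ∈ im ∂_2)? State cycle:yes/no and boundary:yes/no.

n_0=10 n_1=31 n_2=14  [Q]
∂1: piv[ef,eg,el,en,et,fi,fk,fy,fz] rk=9  ker:fl,fn,ft,gi,gk,gl,gn,gy,gz,ik,il,in,it,iz,kl,ln,lt,ly,nt,ny,ty,tz
∂2: piv[egn,ent,fit,fiz,ftz,gik,gil,gkl,iln,ilt,int] rk=11  ker:ikl,itz,lnt
∂1c = 0
c vs im∂2: reduces to 0 ⇒ boundary

cycle:yes boundary:yes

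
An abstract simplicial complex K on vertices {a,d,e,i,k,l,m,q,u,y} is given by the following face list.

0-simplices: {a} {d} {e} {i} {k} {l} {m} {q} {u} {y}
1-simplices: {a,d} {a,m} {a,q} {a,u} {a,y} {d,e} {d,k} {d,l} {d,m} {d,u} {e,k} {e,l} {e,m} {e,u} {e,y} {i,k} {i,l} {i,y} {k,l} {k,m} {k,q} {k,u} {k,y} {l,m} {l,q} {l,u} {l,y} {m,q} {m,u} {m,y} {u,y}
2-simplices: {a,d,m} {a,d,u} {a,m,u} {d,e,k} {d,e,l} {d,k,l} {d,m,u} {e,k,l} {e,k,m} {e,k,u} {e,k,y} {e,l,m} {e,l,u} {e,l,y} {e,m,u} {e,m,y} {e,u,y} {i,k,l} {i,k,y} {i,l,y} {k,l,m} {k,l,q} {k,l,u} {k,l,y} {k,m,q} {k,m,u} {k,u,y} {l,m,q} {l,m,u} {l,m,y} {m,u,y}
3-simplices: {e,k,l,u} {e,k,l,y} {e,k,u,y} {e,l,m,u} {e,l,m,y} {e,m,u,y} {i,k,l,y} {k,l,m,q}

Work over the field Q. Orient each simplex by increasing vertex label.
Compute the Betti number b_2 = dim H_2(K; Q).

n_0=10 n_1=31 n_2=31 n_3=8  [Q]
∂1: piv[ad,am,aq,au,ay,de,dk,dl,ik] rk=9  ker:dm,du,ek,el,em,eu,ey,il,iy,kl,km,kq,ku,ky,lm,lq,lu,ly,mq,mu,my,uy
∂2: piv[adm,adu,amu,dek,del,dkl,ekm,eku,eky,elm,elu,ely,emu,emy,euy,ikl,iky,klq,kmq] rk=19  ker:dmu,ekl,ily,klm,klu,kly,kmu,kuy,lmq,lmu,lmy,muy
∂3: piv[eklu,ekly,ekuy,elmu,elmy,emuy,ikly,klmq] rk=8
b_2=(31−19)−8=4

b_2=4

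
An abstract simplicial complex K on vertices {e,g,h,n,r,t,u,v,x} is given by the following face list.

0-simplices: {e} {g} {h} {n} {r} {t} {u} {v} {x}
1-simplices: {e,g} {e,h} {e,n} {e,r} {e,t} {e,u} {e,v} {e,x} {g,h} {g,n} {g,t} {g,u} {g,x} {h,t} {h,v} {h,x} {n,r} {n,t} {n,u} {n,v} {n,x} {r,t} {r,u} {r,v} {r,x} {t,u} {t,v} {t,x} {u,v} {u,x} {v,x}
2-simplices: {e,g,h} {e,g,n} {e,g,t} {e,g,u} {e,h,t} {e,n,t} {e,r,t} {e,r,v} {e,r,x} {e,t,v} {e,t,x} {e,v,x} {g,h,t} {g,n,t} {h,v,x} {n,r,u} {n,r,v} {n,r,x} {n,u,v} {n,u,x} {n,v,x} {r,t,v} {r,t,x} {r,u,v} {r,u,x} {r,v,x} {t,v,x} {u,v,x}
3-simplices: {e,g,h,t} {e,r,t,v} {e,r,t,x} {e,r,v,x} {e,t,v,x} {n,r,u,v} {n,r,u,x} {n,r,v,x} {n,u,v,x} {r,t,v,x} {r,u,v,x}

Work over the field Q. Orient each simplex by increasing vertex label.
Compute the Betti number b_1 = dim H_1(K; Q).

b_1=5

n_0=9 n_1=31 n_2=28 n_3=11  [Q]
∂1: piv[eg,eh,en,er,et,eu,ev,ex] rk=8  ker:gh,gn,gt,gu,gx,ht,hv,hx,nr,nt,nu,nv,nx,rt,ru,rv,rx,tu,tv,tx,uv,ux,vx
∂2: piv[egh,egn,egt,egu,eht,ent,ert,erv,erx,etv,etx,evx,hvx,nru,nrv,nrx,nuv,nux] rk=18  ker:ght,gnt,nvx,rtv,rtx,ruv,rux,rvx,tvx,uvx
∂3: piv[eght,ertv,ertx,ervx,etvx,nruv,nrux,nrvx,nuvx] rk=9  ker:rtvx,ruvx
b_1=(31−8)−18=5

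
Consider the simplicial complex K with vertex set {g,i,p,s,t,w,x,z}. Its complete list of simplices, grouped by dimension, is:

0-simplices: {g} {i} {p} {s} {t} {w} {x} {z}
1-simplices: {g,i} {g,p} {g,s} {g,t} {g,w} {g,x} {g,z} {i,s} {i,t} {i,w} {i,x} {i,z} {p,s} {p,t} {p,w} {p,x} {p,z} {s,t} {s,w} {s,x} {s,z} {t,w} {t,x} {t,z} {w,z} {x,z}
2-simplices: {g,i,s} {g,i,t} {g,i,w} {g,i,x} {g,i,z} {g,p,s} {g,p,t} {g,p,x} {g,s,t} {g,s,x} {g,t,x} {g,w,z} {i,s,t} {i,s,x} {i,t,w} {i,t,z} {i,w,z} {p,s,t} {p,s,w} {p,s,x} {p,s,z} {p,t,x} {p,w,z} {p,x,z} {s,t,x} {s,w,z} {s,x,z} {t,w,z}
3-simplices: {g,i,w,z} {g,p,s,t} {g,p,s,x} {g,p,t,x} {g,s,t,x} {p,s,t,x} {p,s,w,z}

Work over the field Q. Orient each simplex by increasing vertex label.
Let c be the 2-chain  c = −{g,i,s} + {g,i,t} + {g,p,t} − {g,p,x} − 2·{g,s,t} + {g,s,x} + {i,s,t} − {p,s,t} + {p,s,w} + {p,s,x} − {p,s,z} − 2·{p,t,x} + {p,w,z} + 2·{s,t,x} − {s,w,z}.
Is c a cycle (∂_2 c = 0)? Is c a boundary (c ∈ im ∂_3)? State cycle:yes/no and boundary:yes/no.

cycle:yes boundary:no

n_0=8 n_1=26 n_2=28 n_3=7  [Q]
∂1: piv[gi,gp,gs,gt,gw,gx,gz] rk=7  ker:is,it,iw,ix,iz,ps,pt,pw,px,pz,st,sw,sx,sz,tw,tx,tz,wz,xz
∂2: piv[gis,git,giw,gix,giz,gps,gpt,gpx,gst,gsx,gtx,gwz,itw,itz,psw,psz,pwz,pxz] rk=18  ker:ist,isx,iwz,pst,psx,ptx,stx,swz,sxz,twz
∂3: piv[giwz,gpst,gpsx,gptx,gstx,pswz] rk=6  ker:pstx
∂2c = 0
c vs im∂3: residual ≠ 0 ⇒ not boundary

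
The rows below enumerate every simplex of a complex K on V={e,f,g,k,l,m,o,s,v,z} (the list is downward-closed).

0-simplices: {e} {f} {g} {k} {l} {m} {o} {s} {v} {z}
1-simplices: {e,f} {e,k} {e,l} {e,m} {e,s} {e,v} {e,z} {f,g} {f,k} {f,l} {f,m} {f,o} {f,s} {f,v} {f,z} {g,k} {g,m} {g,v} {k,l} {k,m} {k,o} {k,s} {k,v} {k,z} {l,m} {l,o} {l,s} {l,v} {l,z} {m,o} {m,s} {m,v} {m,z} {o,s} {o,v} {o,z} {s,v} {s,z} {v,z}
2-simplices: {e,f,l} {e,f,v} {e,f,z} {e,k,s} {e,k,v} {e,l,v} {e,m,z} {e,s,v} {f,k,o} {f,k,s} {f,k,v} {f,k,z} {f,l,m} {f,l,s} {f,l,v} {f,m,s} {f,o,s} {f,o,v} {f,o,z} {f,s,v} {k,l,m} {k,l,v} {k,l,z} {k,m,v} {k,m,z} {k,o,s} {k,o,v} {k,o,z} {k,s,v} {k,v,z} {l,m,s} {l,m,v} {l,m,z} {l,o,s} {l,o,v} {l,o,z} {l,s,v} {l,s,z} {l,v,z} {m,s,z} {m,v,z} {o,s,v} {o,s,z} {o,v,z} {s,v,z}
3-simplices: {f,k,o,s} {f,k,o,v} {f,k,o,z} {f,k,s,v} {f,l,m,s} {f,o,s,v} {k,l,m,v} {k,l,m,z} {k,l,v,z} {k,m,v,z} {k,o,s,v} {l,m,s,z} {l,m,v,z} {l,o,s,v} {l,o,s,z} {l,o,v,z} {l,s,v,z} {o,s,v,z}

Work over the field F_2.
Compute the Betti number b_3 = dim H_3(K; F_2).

b_3=3

n_0=10 n_1=39 n_2=45 n_3=18  [Z2]
∂1: piv[ef,ek,el,em,es,ev,ez,fg,fo] rk=9  ker:fk,fl,fm,fs,fv,fz,gk,gm,gv,kl,km,ko,ks,kv,kz,lm,lo,ls,lv,lz,mo,ms,mv,mz,os,ov,oz,sv,sz,vz
∂2: piv[efl,efv,efz,eks,ekv,elv,emz,esv,fko,fks,fkv,fkz,flm,fls,fms,fos,fov,foz,klm,klv,klz,kmv,kmz,kvz,los,lsz] rk=26  ker:flv,fsv,kos,kov,koz,ksv,lms,lmv,lmz,lov,loz,lsv,lvz,msz,mvz,osv,osz,ovz,svz
∂3: piv[fkos,fkov,fkoz,fksv,flms,fosv,klmv,klmz,klvz,kmvz,lmsz,losv,losz,lovz,lsvz] rk=15  ker:kosv,lmvz,osvz
b_3=(18−15)−0=3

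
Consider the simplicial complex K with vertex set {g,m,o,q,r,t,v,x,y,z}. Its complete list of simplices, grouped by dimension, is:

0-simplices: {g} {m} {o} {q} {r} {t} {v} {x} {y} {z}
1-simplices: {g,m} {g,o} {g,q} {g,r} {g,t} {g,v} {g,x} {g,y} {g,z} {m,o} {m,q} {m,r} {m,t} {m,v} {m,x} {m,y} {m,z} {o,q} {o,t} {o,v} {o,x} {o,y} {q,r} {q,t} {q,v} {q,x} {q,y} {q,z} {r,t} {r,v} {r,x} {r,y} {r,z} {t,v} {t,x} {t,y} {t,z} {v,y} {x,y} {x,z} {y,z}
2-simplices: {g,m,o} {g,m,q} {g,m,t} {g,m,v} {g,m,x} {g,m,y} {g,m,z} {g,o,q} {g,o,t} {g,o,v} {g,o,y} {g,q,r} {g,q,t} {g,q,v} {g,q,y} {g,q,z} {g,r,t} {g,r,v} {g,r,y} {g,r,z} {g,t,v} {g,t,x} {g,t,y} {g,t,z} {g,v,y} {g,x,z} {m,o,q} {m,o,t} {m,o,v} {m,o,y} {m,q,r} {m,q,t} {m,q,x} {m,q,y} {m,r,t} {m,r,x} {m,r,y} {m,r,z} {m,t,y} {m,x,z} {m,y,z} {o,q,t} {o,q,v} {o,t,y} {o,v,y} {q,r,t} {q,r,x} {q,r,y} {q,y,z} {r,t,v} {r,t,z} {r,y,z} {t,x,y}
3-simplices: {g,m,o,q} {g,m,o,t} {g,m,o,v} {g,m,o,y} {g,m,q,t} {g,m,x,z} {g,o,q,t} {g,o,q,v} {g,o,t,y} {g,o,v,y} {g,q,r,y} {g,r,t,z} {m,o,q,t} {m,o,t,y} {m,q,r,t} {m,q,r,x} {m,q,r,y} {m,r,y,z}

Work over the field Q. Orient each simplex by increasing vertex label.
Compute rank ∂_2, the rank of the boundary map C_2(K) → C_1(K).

rank∂_2=31

n_0=10 n_1=41 n_2=53 n_3=18  [Q]
∂1: piv[gm,go,gq,gr,gt,gv,gx,gy,gz] rk=9  ker:mo,mq,mr,mt,mv,mx,my,mz,oq,ot,ov,ox,oy,qr,qt,qv,qx,qy,qz,rt,rv,rx,ry,rz,tv,tx,ty,tz,vy,xy,xz,yz
∂2: piv[gmo,gmq,gmt,gmv,gmx,gmy,gmz,goq,got,gov,goy,gqr,gqt,gqv,gqy,gqz,grt,grv,gry,grz,gtv,gtx,gty,gtz,gvy,gxz,mqr,mqx,mrx,myz,txy] rk=31  ker:moq,mot,mov,moy,mqt,mqy,mrt,mry,mrz,mty,mxz,oqt,oqv,oty,ovy,qrt,qrx,qry,qyz,rtv,rtz,ryz
∂3: piv[gmoq,gmot,gmov,gmoy,gmqt,gmxz,goqt,goqv,goty,govy,gqry,grtz,moty,mqrt,mqrx,mqry,mryz] rk=17  ker:moqt
rk∂_2=31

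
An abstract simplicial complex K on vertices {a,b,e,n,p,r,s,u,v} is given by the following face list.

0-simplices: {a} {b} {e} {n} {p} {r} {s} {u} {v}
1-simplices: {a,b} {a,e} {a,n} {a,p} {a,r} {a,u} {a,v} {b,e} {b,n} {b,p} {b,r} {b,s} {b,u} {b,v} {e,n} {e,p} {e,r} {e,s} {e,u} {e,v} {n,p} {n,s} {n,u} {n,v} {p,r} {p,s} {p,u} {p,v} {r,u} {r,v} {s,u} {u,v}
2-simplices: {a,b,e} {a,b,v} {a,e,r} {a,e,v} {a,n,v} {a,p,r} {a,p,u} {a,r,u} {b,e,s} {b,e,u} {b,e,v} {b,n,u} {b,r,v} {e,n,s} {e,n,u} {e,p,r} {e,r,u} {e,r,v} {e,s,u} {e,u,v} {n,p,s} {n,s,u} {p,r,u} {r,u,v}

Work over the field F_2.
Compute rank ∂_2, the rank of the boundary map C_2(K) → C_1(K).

n_0=9 n_1=32 n_2=24  [Z2]
∂1: piv[ab,ae,an,ap,ar,au,av,bs] rk=8  ker:be,bn,bp,br,bu,bv,en,ep,er,es,eu,ev,np,ns,nu,nv,pr,ps,pu,pv,ru,rv,su,uv
∂2: piv[abe,abv,aer,aev,anv,apr,apu,aru,bes,beu,bnu,brv,ens,enu,epr,eru,erv,esu,euv,nps] rk=20  ker:bev,nsu,pru,ruv
rk∂_2=20

rank∂_2=20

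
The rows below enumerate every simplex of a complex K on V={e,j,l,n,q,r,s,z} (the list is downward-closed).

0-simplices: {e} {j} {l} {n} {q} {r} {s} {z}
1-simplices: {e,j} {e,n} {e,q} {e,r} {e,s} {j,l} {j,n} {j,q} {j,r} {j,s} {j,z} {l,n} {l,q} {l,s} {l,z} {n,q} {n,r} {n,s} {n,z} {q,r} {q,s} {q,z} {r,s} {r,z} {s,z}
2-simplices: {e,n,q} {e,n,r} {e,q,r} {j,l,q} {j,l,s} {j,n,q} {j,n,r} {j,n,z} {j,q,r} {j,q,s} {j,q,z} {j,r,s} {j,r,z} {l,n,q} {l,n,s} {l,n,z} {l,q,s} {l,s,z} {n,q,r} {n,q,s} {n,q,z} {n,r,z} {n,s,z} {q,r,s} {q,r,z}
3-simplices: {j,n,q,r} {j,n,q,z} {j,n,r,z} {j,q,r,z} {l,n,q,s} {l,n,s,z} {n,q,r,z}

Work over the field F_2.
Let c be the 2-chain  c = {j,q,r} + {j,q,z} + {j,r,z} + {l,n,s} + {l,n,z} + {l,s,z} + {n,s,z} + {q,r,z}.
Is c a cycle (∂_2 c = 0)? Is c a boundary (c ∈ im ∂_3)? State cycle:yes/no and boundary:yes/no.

cycle:yes boundary:yes

n_0=8 n_1=25 n_2=25 n_3=7  [Z2]
∂1: piv[ej,en,eq,er,es,jl,jz] rk=7  ker:jn,jq,jr,js,ln,lq,ls,lz,nq,nr,ns,nz,qr,qs,qz,rs,rz,sz
∂2: piv[enq,enr,eqr,jlq,jls,jnq,jnr,jnz,jqs,jqz,jrs,jrz,lnq,lns,lnz,lsz] rk=16  ker:jqr,lqs,nqr,nqs,nqz,nrz,nsz,qrs,qrz
∂3: piv[jnqr,jnqz,jnrz,jqrz,lnqs,lnsz] rk=6  ker:nqrz
∂2c = 0
c vs im∂3: reduces to 0 ⇒ boundary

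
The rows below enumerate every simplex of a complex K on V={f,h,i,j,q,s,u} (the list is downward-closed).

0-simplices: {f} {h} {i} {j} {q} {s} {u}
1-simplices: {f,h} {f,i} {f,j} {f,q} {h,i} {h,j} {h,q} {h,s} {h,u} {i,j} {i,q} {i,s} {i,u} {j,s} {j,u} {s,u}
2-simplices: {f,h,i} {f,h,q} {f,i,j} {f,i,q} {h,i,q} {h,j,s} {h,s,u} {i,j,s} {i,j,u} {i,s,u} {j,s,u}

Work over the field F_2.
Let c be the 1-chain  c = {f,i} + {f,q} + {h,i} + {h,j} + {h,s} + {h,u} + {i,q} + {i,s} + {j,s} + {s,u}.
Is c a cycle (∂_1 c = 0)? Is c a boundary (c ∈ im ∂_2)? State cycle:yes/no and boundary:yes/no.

n_0=7 n_1=16 n_2=11  [Z2]
∂1: piv[fh,fi,fj,fq,hs,hu] rk=6  ker:hi,hj,hq,ij,iq,is,iu,js,ju,su
∂2: piv[fhi,fhq,fij,fiq,hjs,hsu,ijs,iju,isu] rk=9  ker:hiq,jsu
∂1c = 0
c vs im∂2: residual ≠ 0 ⇒ not boundary

cycle:yes boundary:no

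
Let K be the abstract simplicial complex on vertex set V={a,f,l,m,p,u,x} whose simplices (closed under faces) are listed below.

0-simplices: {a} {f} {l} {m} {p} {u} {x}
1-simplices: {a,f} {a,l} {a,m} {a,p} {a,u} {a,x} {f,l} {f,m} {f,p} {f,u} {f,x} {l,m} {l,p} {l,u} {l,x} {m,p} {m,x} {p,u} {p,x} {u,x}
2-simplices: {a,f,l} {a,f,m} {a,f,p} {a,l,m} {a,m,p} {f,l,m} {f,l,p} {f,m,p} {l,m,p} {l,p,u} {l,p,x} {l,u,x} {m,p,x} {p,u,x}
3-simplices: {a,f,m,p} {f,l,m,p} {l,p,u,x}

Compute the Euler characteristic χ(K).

χ(K)=-2

n_0=7 n_1=20 n_2=14 n_3=3
χ=+7−20+14−3=-2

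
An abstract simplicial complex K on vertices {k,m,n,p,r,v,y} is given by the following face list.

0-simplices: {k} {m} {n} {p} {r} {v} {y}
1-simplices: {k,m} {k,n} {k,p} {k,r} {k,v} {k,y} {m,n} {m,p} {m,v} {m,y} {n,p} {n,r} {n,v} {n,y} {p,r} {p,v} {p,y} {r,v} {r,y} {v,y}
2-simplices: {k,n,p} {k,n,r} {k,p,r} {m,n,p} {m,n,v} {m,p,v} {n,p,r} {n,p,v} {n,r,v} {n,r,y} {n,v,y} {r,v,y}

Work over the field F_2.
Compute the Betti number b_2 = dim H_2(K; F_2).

n_0=7 n_1=20 n_2=12  [Z2]
∂1: piv[km,kn,kp,kr,kv,ky] rk=6  ker:mn,mp,mv,my,np,nr,nv,ny,pr,pv,py,rv,ry,vy
∂2: piv[knp,knr,kpr,mnp,mnv,mpv,nrv,nry,nvy] rk=9  ker:npr,npv,rvy
b_2=(12−9)−0=3

b_2=3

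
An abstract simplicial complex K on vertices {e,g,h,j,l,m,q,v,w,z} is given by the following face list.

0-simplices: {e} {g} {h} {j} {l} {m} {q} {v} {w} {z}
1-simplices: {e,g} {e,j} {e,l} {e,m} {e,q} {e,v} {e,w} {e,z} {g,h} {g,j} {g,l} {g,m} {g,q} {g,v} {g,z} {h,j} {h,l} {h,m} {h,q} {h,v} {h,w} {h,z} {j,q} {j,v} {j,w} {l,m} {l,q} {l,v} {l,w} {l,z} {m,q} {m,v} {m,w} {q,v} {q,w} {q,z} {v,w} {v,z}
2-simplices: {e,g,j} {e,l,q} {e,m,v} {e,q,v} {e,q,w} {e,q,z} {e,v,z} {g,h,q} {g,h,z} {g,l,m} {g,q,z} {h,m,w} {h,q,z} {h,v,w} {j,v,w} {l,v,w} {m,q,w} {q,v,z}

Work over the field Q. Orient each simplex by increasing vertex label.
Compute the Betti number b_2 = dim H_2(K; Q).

b_2=2

n_0=10 n_1=38 n_2=18  [Q]
∂1: piv[eg,ej,el,em,eq,ev,ew,ez,gh] rk=9  ker:gj,gl,gm,gq,gv,gz,hj,hl,hm,hq,hv,hw,hz,jq,jv,jw,lm,lq,lv,lw,lz,mq,mv,mw,qv,qw,qz,vw,vz
∂2: piv[egj,elq,emv,eqv,eqw,eqz,evz,ghq,ghz,glm,gqz,hmw,hvw,jvw,lvw,mqw] rk=16  ker:hqz,qvz
b_2=(18−16)−0=2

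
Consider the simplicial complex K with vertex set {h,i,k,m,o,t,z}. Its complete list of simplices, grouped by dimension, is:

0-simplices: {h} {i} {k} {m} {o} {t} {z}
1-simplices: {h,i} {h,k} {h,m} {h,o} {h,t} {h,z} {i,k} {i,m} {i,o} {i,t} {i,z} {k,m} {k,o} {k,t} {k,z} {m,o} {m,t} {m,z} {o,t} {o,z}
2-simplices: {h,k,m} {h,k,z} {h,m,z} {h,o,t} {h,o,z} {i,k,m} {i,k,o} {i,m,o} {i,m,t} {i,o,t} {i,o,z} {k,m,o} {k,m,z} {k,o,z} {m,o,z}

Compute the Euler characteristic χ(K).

n_0=7 n_1=20 n_2=15
χ=+7−20+15=2

χ(K)=2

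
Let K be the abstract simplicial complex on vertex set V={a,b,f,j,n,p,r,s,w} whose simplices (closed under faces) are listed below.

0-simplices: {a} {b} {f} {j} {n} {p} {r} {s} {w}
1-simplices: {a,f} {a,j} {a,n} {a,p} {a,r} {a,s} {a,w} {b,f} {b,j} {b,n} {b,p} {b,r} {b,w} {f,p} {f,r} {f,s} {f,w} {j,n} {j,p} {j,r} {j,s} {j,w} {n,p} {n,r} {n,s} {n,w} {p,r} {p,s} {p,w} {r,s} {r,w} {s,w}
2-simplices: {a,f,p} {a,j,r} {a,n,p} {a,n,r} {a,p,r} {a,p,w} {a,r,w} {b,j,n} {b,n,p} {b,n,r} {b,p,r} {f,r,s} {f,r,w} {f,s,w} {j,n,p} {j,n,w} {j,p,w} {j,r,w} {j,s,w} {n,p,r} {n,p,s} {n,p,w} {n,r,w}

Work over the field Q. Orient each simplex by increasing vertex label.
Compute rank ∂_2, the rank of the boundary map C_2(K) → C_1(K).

n_0=9 n_1=32 n_2=23  [Q]
∂1: piv[af,aj,an,ap,ar,as,aw,bf] rk=8  ker:bj,bn,bp,br,bw,fp,fr,fs,fw,jn,jp,jr,js,jw,np,nr,ns,nw,pr,ps,pw,rs,rw,sw
∂2: piv[afp,ajr,anp,anr,apr,apw,arw,bjn,bnp,bnr,frs,frw,fsw,jnp,jnw,jpw,jrw,jsw,nps] rk=19  ker:bpr,npr,npw,nrw
rk∂_2=19

rank∂_2=19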